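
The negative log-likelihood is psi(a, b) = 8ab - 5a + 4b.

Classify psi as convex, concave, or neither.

neither

psi is quadratic, so its Hessian is the constant matrix H = [[0, 8], [8, 0]].
det(H) = -64, tr(H) = 0.
det(H) < 0, so H is indefinite: neither convex nor concave.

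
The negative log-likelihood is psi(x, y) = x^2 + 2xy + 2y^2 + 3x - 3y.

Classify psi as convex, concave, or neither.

convex

psi is quadratic, so its Hessian is the constant matrix H = [[2, 2], [2, 4]].
det(H) = 4, tr(H) = 6.
det(H) > 0 and tr(H) > 0, so H is positive definite everywhere: convex.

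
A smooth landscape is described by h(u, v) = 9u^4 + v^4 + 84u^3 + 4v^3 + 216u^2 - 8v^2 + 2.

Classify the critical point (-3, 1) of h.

The mixed partial ∂²h/∂u∂v is 0, so the Hessian at any point is diag(h_uu, h_vv) = diag(36(3u^2 + 14u + 12), 4(3v^2 + 6v - 4)).
At (-3, 1): H = diag(-108, 20).
The eigenvalues have opposite signs, so H is indefinite: a saddle point.

saddle point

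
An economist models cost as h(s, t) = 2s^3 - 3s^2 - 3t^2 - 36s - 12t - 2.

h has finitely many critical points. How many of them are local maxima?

1

h separates as a function of s plus a function of t, so ∇h=0 decouples.
∂h/∂s = 6(s - 3)(s + 2) = 0 at s ∈ {-2, 3}; ∂h/∂t = -6(t + 2) = 0 at t ∈ {-2}.
The Hessian is diagonal: diag(h_ss, h_tt). Second derivatives: h_ss(-2)=-30, h_ss(3)=30; h_tt(-2)=-6.
Local maxima occur where both diagonal entries negative: (-2, -2). Count: 1.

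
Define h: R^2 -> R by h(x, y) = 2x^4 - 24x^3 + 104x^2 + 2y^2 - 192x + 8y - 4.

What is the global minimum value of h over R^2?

-140

h(x,y) separates as P(x) + Q(y) − 4, so its minimum is min P + min Q − 4.
P'(x) = 8(x - 4)(x - 3)(x - 2) vanishes at x ∈ {2, 3, 4}; Q'(y) = 4y + 8 vanishes at y ∈ {-2}.
Local minima of P (where P''>0): P(2)=-128, P(4)=-128. Local minima of Q: Q(-2)=-8.
So the global minimum of h is P(2) + Q(-2) − 4 = -128 − 8 − 4 = -140, attained at (2, -2).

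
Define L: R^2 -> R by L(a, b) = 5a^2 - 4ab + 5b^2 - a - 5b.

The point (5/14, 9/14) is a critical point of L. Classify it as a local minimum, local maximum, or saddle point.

The Hessian of L is constant: H = [[10, -4], [-4, 10]].
det(H) = 10·10 − (-4)² = 84.
det(H) > 0 and tr(H) = 20 > 0, so H is positive definite and the point is a local minimum.

local minimum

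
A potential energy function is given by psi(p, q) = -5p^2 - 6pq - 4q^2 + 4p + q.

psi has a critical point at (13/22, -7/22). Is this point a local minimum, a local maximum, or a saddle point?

local maximum

The Hessian of psi is constant: H = [[-10, -6], [-6, -8]].
det(H) = (-10)·(-8) − (-6)² = 44.
det(H) > 0 and tr(H) = -18 < 0, so H is negative definite and the point is a local maximum.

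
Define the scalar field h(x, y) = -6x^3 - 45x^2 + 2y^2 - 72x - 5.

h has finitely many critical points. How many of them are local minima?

1

h separates as a function of x plus a function of y, so ∇h=0 decouples.
∂h/∂x = -18(x + 1)(x + 4) = 0 at x ∈ {-4, -1}; ∂h/∂y = 4y = 0 at y ∈ {0}.
The Hessian is diagonal: diag(h_xx, h_yy). Second derivatives: h_xx(-4)=54, h_xx(-1)=-54; h_yy(0)=4.
Local minima occur where both diagonal entries positive: (-4, 0). Count: 1.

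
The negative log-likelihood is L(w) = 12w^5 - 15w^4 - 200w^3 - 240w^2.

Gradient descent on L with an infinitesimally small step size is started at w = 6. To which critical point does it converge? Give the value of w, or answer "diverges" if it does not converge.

L'(w) = 60w(w - 4)(w + 1)(w + 2), so L'(6) = 40320.
Gradient descent moves in the -L' direction, i.e. w is decreasing.
The nearest critical point in that direction is w = 4, where L'' = 7200 > 0 (a local minimum). The iterate converges there.

4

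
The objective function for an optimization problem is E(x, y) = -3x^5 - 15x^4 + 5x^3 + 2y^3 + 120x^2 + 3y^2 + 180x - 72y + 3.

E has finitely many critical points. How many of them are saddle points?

E separates as a function of x plus a function of y, so ∇E=0 decouples.
∂E/∂x = -15(x - 2)(x + 1)(x + 2)(x + 3) = 0 at x ∈ {-3, -2, -1, 2}; ∂E/∂y = 6(y - 3)(y + 4) = 0 at y ∈ {-4, 3}.
The Hessian is diagonal: diag(E_xx, E_yy). Second derivatives: E_xx(-3)=150, E_xx(-2)=-60, E_xx(-1)=90, E_xx(2)=-900; E_yy(-4)=-42, E_yy(3)=42.
Saddle points occur where the two diagonal entries have opposite signs: (-3, -4), (-2, 3), (-1, -4), (2, 3). Count: 4.

4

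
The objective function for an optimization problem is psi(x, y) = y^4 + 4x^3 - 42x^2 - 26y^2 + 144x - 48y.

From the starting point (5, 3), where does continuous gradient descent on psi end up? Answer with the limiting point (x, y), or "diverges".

(4, 4)

psi is separable, so gradient descent decouples: x follows -∂psi/∂x, y follows -∂psi/∂y.
∂psi/∂x = 12(x - 4)(x - 3); at x=5 this is 24, so x decreases.
∂psi/∂y = 4(y - 4)(y + 1)(y + 3); at y=3 this is -96, so y increases.
x converges to its nearest critical value 4 (a local min of the x-part); y converges to 4. The iterate converges to (4, 4).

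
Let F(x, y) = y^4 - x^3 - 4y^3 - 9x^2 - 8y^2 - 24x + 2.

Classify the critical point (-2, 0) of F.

local maximum

The mixed partial ∂²F/∂x∂y is 0, so the Hessian at any point is diag(F_xx, F_yy) = diag(-6(x + 3), 4(3y^2 - 6y - 4)).
At (-2, 0): H = diag(-6, -16).
Both eigenvalues are negative, so H is negative definite: a local maximum.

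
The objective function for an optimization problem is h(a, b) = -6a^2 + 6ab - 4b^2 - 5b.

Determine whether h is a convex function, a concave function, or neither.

h is quadratic, so its Hessian is the constant matrix H = [[-12, 6], [6, -8]].
det(H) = 60, tr(H) = -20.
det(H) > 0 and tr(H) < 0, so H is negative definite everywhere: concave.

concave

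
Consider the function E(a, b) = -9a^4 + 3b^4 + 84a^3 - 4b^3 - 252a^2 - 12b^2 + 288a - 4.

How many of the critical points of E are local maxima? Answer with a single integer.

E separates as a function of a plus a function of b, so ∇E=0 decouples.
∂E/∂a = -36(a - 4)(a - 2)(a - 1) = 0 at a ∈ {1, 2, 4}; ∂E/∂b = 12b(b - 2)(b + 1) = 0 at b ∈ {-1, 0, 2}.
The Hessian is diagonal: diag(E_aa, E_bb). Second derivatives: E_aa(1)=-108, E_aa(2)=72, E_aa(4)=-216; E_bb(-1)=36, E_bb(0)=-24, E_bb(2)=72.
Local maxima occur where both diagonal entries negative: (1, 0), (4, 0). Count: 2.

2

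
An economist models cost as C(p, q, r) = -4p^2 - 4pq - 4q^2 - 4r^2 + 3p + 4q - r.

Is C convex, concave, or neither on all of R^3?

concave

C is quadratic, so its Hessian is the constant matrix H = [[-8, -4, 0], [-4, -8, 0], [0, 0, -8]].
Leading principal minors: -8, 48, -384.
Signs alternate −, +, − ⇒ H ≺ 0 ⇒ concave.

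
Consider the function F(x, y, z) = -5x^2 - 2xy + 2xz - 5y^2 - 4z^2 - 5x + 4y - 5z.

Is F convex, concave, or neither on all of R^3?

F is quadratic, so its Hessian is the constant matrix H = [[-10, -2, 2], [-2, -10, 0], [2, 0, -8]].
Leading principal minors: -10, 96, -728.
Signs alternate −, +, − ⇒ H ≺ 0 ⇒ concave.

concave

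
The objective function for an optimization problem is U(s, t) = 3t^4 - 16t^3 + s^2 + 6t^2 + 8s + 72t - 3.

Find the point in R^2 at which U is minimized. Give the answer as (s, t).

U(s,t) separates as P(s) + Q(t) − 3, so its minimum is min P + min Q − 3.
P'(s) = 2s + 8 vanishes at s ∈ {-4}; Q'(t) = 12(t - 3)(t - 2)(t + 1) vanishes at t ∈ {-1, 2, 3}.
Local minima of P (where P''>0): P(-4)=-16. Local minima of Q: Q(-1)=-47, Q(3)=81.
So the global minimum of U is P(-4) + Q(-1) − 3 = -16 − 47 − 3 = -66, attained at (-4, -1).

(-4, -1)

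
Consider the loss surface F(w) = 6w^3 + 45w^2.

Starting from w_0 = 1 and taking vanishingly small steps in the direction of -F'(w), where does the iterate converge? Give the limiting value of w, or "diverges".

0

F'(w) = 18w(w + 5), so F'(1) = 108.
Gradient descent moves in the -F' direction, i.e. w is decreasing.
The nearest critical point in that direction is w = 0, where F'' = 90 > 0 (a local minimum). The iterate converges there.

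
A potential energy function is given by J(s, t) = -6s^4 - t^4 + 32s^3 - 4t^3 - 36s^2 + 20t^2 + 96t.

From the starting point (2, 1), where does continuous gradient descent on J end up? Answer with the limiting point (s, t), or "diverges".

(1, -2)

J is separable, so gradient descent decouples: s follows -∂J/∂s, t follows -∂J/∂t.
∂J/∂s = -24s(s - 3)(s - 1); at s=2 this is 48, so s decreases.
∂J/∂t = -4(t - 3)(t + 2)(t + 4); at t=1 this is 120, so t decreases.
s converges to its nearest critical value 1 (a local min of the s-part); t converges to -2. The iterate converges to (1, -2).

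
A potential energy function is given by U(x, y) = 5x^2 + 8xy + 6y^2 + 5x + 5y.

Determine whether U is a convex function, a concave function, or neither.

convex

U is quadratic, so its Hessian is the constant matrix H = [[10, 8], [8, 12]].
det(H) = 56, tr(H) = 22.
det(H) > 0 and tr(H) > 0, so H is positive definite everywhere: convex.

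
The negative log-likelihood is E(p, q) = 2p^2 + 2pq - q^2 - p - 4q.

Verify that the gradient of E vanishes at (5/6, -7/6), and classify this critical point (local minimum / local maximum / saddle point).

saddle point

∇E = (4p + 2q - 1, 2p - 2q - 4); substituting (5/6, -7/6) gives ∇E = (0, 0), so (5/6, -7/6) is indeed a critical point.
The Hessian of E is constant: H = [[4, 2], [2, -2]].
det(H) = 4·(-2) − 2² = -12.
Since det(H) < 0, H is indefinite and the critical point is a saddle point.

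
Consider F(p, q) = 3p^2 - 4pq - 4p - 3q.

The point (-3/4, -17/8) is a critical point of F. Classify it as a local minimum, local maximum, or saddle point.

The Hessian of F is constant: H = [[6, -4], [-4, 0]].
det(H) = 6·0 − (-4)² = -16.
Since det(H) < 0, H is indefinite and the critical point is a saddle point.

saddle point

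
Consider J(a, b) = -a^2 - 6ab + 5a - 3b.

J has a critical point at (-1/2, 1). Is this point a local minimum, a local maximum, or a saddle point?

The Hessian of J is constant: H = [[-2, -6], [-6, 0]].
det(H) = (-2)·0 − (-6)² = -36.
Since det(H) < 0, H is indefinite and the critical point is a saddle point.

saddle point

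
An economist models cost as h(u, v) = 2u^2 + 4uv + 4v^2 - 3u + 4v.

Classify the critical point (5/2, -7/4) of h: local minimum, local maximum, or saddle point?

The Hessian of h is constant: H = [[4, 4], [4, 8]].
det(H) = 4·8 − 4² = 16.
det(H) > 0 and tr(H) = 12 > 0, so H is positive definite and the point is a local minimum.

local minimum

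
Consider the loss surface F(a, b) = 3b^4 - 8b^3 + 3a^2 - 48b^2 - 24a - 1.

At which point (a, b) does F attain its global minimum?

(4, 4)

F(a,b) separates as P(a) + Q(b) − 1, so its minimum is min P + min Q − 1.
P'(a) = 6a - 24 vanishes at a ∈ {4}; Q'(b) = 12b(b - 4)(b + 2) vanishes at b ∈ {-2, 0, 4}.
Local minima of P (where P''>0): P(4)=-48. Local minima of Q: Q(-2)=-80, Q(4)=-512.
So the global minimum of F is P(4) + Q(4) − 1 = -48 − 512 − 1 = -561, attained at (4, 4).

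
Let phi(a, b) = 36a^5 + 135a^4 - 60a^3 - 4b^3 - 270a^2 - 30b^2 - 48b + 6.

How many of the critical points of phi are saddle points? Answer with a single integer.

4

phi separates as a function of a plus a function of b, so ∇phi=0 decouples.
∂phi/∂a = 180a(a - 1)(a + 1)(a + 3) = 0 at a ∈ {-3, -1, 0, 1}; ∂phi/∂b = -12(b + 1)(b + 4) = 0 at b ∈ {-4, -1}.
The Hessian is diagonal: diag(phi_aa, phi_bb). Second derivatives: phi_aa(-3)=-4320, phi_aa(-1)=720, phi_aa(0)=-540, phi_aa(1)=1440; phi_bb(-4)=36, phi_bb(-1)=-36.
Saddle points occur where the two diagonal entries have opposite signs: (-3, -4), (-1, -1), (0, -4), (1, -1). Count: 4.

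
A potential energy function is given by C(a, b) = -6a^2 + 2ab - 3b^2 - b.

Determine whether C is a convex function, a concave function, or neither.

concave

C is quadratic, so its Hessian is the constant matrix H = [[-12, 2], [2, -6]].
det(H) = 68, tr(H) = -18.
det(H) > 0 and tr(H) < 0, so H is negative definite everywhere: concave.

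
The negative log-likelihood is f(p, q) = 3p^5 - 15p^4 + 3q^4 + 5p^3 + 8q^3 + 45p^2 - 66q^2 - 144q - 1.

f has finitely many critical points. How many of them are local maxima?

f separates as a function of p plus a function of q, so ∇f=0 decouples.
∂f/∂p = 15p(p - 3)(p - 2)(p + 1) = 0 at p ∈ {-1, 0, 2, 3}; ∂f/∂q = 12(q - 3)(q + 1)(q + 4) = 0 at q ∈ {-4, -1, 3}.
The Hessian is diagonal: diag(f_pp, f_qq). Second derivatives: f_pp(-1)=-180, f_pp(0)=90, f_pp(2)=-90, f_pp(3)=180; f_qq(-4)=252, f_qq(-1)=-144, f_qq(3)=336.
Local maxima occur where both diagonal entries negative: (-1, -1), (2, -1). Count: 2.

2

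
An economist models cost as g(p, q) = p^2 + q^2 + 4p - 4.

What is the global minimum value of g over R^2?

-8

g(p,q) separates as A(p) + B(q) − 4, so its minimum is min A + min B − 4.
A'(p) = 2p + 4 vanishes at p ∈ {-2}; B'(q) = 2q vanishes at q ∈ {0}.
Local minima of A (where A''>0): A(-2)=-4. Local minima of B: B(0)=0.
So the global minimum of g is A(-2) + B(0) − 4 = -4 + 0 − 4 = -8, attained at (-2, 0).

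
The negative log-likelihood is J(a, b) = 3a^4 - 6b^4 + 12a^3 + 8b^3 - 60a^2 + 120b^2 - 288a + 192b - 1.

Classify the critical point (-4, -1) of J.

The mixed partial ∂²J/∂a∂b is 0, so the Hessian at any point is diag(J_aa, J_bb) = diag(12(3a^2 + 6a - 10), 24(-3b^2 + 2b + 10)).
At (-4, -1): H = diag(168, 120).
Both eigenvalues are positive, so H is positive definite: a local minimum.

local minimum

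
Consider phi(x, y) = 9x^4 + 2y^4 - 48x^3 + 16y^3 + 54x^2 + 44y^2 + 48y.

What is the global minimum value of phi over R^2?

-99

phi(x,y) separates as P(x) + Q(y), so its minimum is min P + min Q.
P'(x) = 36x(x - 3)(x - 1) vanishes at x ∈ {0, 1, 3}; Q'(y) = 8(y + 1)(y + 2)(y + 3) vanishes at y ∈ {-3, -2, -1}.
Local minima of P (where P''>0): P(0)=0, P(3)=-81. Local minima of Q: Q(-3)=-18, Q(-1)=-18.
So the global minimum of phi is P(3) + Q(-3) = -81 − 18 = -99, attained at (3, -3).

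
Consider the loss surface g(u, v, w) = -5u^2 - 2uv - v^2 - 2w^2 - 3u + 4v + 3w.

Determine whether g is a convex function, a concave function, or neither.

g is quadratic, so its Hessian is the constant matrix H = [[-10, -2, 0], [-2, -2, 0], [0, 0, -4]].
Leading principal minors: -10, 16, -64.
Signs alternate −, +, − ⇒ H ≺ 0 ⇒ concave.

concave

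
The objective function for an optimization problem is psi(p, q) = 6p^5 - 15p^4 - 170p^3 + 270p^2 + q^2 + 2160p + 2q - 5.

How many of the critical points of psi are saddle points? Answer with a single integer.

2

psi separates as a function of p plus a function of q, so ∇psi=0 decouples.
∂psi/∂p = 30(p - 4)(p - 3)(p + 2)(p + 3) = 0 at p ∈ {-3, -2, 3, 4}; ∂psi/∂q = 2(q + 1) = 0 at q ∈ {-1}.
The Hessian is diagonal: diag(psi_pp, psi_qq). Second derivatives: psi_pp(-3)=-1260, psi_pp(-2)=900, psi_pp(3)=-900, psi_pp(4)=1260; psi_qq(-1)=2.
Saddle points occur where the two diagonal entries have opposite signs: (-3, -1), (3, -1). Count: 2.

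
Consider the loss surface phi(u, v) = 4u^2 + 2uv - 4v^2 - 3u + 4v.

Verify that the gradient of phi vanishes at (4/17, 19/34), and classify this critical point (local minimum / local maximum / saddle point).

saddle point

∇phi = (8u + 2v - 3, 2u - 8v + 4); substituting (4/17, 19/34) gives ∇phi = (0, 0), so (4/17, 19/34) is indeed a critical point.
The Hessian of phi is constant: H = [[8, 2], [2, -8]].
det(H) = 8·(-8) − 2² = -68.
Since det(H) < 0, H is indefinite and the critical point is a saddle point.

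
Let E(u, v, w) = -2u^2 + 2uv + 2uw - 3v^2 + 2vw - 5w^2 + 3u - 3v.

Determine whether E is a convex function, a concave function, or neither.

E is quadratic, so its Hessian is the constant matrix H = [[-4, 2, 2], [2, -6, 2], [2, 2, -10]].
Leading principal minors: -4, 20, -144.
Signs alternate −, +, − ⇒ H ≺ 0 ⇒ concave.

concave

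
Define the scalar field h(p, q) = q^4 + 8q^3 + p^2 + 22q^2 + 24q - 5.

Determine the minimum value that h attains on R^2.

h(p,q) separates as A(p) + B(q) − 5, so its minimum is min A + min B − 5.
A'(p) = 2p vanishes at p ∈ {0}; B'(q) = 4(q + 1)(q + 2)(q + 3) vanishes at q ∈ {-3, -2, -1}.
Local minima of A (where A''>0): A(0)=0. Local minima of B: B(-3)=-9, B(-1)=-9.
So the global minimum of h is A(0) + B(-3) − 5 = 0 − 9 − 5 = -14, attained at (0, -3).

-14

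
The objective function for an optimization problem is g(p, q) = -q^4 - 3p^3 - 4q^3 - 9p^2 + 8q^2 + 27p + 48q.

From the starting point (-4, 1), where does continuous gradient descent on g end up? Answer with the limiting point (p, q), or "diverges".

(-3, -2)

g is separable, so gradient descent decouples: p follows -∂g/∂p, q follows -∂g/∂q.
∂g/∂p = -9(p - 1)(p + 3); at p=-4 this is -45, so p increases.
∂g/∂q = -4(q - 2)(q + 2)(q + 3); at q=1 this is 48, so q decreases.
p converges to its nearest critical value -3 (a local min of the p-part); q converges to -2. The iterate converges to (-3, -2).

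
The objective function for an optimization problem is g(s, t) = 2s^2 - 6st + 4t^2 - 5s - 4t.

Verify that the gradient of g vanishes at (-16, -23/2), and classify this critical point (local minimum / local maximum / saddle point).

saddle point

∇g = (4s - 6t - 5, -6s + 8t - 4); substituting (-16, -23/2) gives ∇g = (0, 0), so (-16, -23/2) is indeed a critical point.
The Hessian of g is constant: H = [[4, -6], [-6, 8]].
det(H) = 4·8 − (-6)² = -4.
Since det(H) < 0, H is indefinite and the critical point is a saddle point.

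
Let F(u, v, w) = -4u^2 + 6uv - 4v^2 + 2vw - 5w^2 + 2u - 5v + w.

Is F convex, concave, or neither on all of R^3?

concave

F is quadratic, so its Hessian is the constant matrix H = [[-8, 6, 0], [6, -8, 2], [0, 2, -10]].
Leading principal minors: -8, 28, -248.
Signs alternate −, +, − ⇒ H ≺ 0 ⇒ concave.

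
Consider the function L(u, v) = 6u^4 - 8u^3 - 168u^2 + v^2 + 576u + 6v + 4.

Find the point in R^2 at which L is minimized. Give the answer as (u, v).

L(u,v) separates as P(u) + Q(v) + 4, so its minimum is min P + min Q + 4.
P'(u) = 24(u - 3)(u - 2)(u + 4) vanishes at u ∈ {-4, 2, 3}; Q'(v) = 2v + 6 vanishes at v ∈ {-3}.
Local minima of P (where P''>0): P(-4)=-2944, P(3)=486. Local minima of Q: Q(-3)=-9.
So the global minimum of L is P(-4) + Q(-3) + 4 = -2944 − 9 + 4 = -2949, attained at (-4, -3).

(-4, -3)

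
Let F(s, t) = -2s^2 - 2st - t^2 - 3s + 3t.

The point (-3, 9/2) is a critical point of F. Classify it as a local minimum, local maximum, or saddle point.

local maximum

The Hessian of F is constant: H = [[-4, -2], [-2, -2]].
det(H) = (-4)·(-2) − (-2)² = 4.
det(H) > 0 and tr(H) = -6 < 0, so H is negative definite and the point is a local maximum.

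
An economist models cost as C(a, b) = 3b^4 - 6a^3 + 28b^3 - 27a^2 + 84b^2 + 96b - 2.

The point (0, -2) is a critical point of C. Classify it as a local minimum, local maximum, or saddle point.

local maximum

The mixed partial ∂²C/∂a∂b is 0, so the Hessian at any point is diag(C_aa, C_bb) = diag(-18(2a + 3), 12(3b^2 + 14b + 14)).
At (0, -2): H = diag(-54, -24).
Both eigenvalues are negative, so H is negative definite: a local maximum.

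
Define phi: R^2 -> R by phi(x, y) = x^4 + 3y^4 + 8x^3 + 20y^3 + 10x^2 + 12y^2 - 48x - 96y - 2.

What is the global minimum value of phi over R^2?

-92

phi(x,y) separates as P(x) + Q(y) − 2, so its minimum is min P + min Q − 2.
P'(x) = 4(x - 1)(x + 3)(x + 4) vanishes at x ∈ {-4, -3, 1}; Q'(y) = 12(y - 1)(y + 2)(y + 4) vanishes at y ∈ {-4, -2, 1}.
Local minima of P (where P''>0): P(-4)=96, P(1)=-29. Local minima of Q: Q(-4)=64, Q(1)=-61.
So the global minimum of phi is P(1) + Q(1) − 2 = -29 − 61 − 2 = -92, attained at (1, 1).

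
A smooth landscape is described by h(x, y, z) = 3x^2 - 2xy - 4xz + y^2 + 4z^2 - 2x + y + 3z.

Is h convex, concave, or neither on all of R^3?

h is quadratic, so its Hessian is the constant matrix H = [[6, -2, -4], [-2, 2, 0], [-4, 0, 8]].
Leading principal minors: 6, 8, 32.
All positive ⇒ H ≻ 0 ⇒ convex.

convex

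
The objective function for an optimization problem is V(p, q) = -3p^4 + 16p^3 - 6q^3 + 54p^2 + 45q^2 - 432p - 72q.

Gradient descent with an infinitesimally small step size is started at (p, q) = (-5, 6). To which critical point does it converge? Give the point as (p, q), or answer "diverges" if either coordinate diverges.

V is separable, so gradient descent decouples: p follows -∂V/∂p, q follows -∂V/∂q.
∂V/∂p = -12(p - 4)(p - 3)(p + 3); at p=-5 this is 1728, so p decreases.
∂V/∂q = -18(q - 4)(q - 1); at q=6 this is -180, so q increases.
The p-coordinate has no critical point in that direction and runs off to infinity.

diverges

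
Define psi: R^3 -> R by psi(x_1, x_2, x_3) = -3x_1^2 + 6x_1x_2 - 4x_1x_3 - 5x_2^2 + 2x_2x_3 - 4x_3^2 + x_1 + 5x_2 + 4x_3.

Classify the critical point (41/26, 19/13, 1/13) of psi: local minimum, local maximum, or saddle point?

local maximum

The Hessian is constant: H = [[-6, 6, -4], [6, -10, 2], [-4, 2, -8]].
Leading principal minors: Δ₁ = -6, Δ₂ = 24, Δ₃ = -104.
The minors alternate sign starting negative (−, +, −), so H is negative definite: a local maximum.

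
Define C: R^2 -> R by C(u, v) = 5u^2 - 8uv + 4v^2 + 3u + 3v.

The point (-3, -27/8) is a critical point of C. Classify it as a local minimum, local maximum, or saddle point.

The Hessian of C is constant: H = [[10, -8], [-8, 8]].
det(H) = 10·8 − (-8)² = 16.
det(H) > 0 and tr(H) = 18 > 0, so H is positive definite and the point is a local minimum.

local minimum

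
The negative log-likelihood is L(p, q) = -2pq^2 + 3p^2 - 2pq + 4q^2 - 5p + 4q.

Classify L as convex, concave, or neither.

The term -2pq^2 is cubic, so the Hessian is not constant.
∂²L/∂q² = -4p + 8, which takes both signs as p varies (negative for sufficiently large p). A diagonal entry of the Hessian changing sign means the Hessian is neither positive- nor negative-semidefinite on all of R^2.

neither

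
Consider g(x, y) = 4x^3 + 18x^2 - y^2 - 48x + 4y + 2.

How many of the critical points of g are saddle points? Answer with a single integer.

g separates as a function of x plus a function of y, so ∇g=0 decouples.
∂g/∂x = 12(x - 1)(x + 4) = 0 at x ∈ {-4, 1}; ∂g/∂y = -2(y - 2) = 0 at y ∈ {2}.
The Hessian is diagonal: diag(g_xx, g_yy). Second derivatives: g_xx(-4)=-60, g_xx(1)=60; g_yy(2)=-2.
Saddle points occur where the two diagonal entries have opposite signs: (1, 2). Count: 1.

1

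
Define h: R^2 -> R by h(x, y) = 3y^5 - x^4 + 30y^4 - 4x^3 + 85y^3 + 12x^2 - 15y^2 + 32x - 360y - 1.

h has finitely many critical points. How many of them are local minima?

2

h separates as a function of x plus a function of y, so ∇h=0 decouples.
∂h/∂x = -4(x - 2)(x + 1)(x + 4) = 0 at x ∈ {-4, -1, 2}; ∂h/∂y = 15(y - 1)(y + 2)(y + 3)(y + 4) = 0 at y ∈ {-4, -3, -2, 1}.
The Hessian is diagonal: diag(h_xx, h_yy). Second derivatives: h_xx(-4)=-72, h_xx(-1)=36, h_xx(2)=-72; h_yy(-4)=-150, h_yy(-3)=60, h_yy(-2)=-90, h_yy(1)=900.
Local minima occur where both diagonal entries positive: (-1, -3), (-1, 1). Count: 2.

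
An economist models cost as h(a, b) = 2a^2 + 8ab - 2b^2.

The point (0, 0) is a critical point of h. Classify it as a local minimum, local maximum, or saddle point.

saddle point

The Hessian of h is constant: H = [[4, 8], [8, -4]].
det(H) = 4·(-4) − 8² = -80.
Since det(H) < 0, H is indefinite and the critical point is a saddle point.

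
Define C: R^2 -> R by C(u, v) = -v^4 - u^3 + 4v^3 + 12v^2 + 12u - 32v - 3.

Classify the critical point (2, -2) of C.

local maximum

The mixed partial ∂²C/∂u∂v is 0, so the Hessian at any point is diag(C_uu, C_vv) = diag(-6u, 12(-v^2 + 2v + 2)).
At (2, -2): H = diag(-12, -72).
Both eigenvalues are negative, so H is negative definite: a local maximum.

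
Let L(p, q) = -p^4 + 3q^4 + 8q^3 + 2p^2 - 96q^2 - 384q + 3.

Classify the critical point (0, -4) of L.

The mixed partial ∂²L/∂p∂q is 0, so the Hessian at any point is diag(L_pp, L_qq) = diag(4(-3p^2 + 1), 12(3q^2 + 4q - 16)).
At (0, -4): H = diag(4, 192).
Both eigenvalues are positive, so H is positive definite: a local minimum.

local minimum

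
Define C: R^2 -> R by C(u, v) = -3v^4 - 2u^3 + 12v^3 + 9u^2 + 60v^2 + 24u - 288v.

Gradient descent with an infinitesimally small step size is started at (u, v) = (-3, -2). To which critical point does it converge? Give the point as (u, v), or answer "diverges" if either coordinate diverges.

C is separable, so gradient descent decouples: u follows -∂C/∂u, v follows -∂C/∂v.
∂C/∂u = -6(u - 4)(u + 1); at u=-3 this is -84, so u increases.
∂C/∂v = -12(v - 4)(v - 2)(v + 3); at v=-2 this is -288, so v increases.
u converges to its nearest critical value -1 (a local min of the u-part); v converges to 2. The iterate converges to (-1, 2).

(-1, 2)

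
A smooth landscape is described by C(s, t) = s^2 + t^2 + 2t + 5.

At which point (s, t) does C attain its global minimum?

C(s,t) separates as P(s) + Q(t) + 5, so its minimum is min P + min Q + 5.
P'(s) = 2s vanishes at s ∈ {0}; Q'(t) = 2(t + 1) vanishes at t ∈ {-1}.
Local minima of P (where P''>0): P(0)=0. Local minima of Q: Q(-1)=-1.
So the global minimum of C is P(0) + Q(-1) + 5 = 0 − 1 + 5 = 4, attained at (0, -1).

(0, -1)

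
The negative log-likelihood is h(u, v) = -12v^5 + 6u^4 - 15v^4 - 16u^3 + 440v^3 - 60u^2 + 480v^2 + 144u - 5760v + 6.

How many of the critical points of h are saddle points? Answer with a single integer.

6

h separates as a function of u plus a function of v, so ∇h=0 decouples.
∂h/∂u = 24(u - 3)(u - 1)(u + 2) = 0 at u ∈ {-2, 1, 3}; ∂h/∂v = -60(v - 4)(v - 2)(v + 3)(v + 4) = 0 at v ∈ {-4, -3, 2, 4}.
The Hessian is diagonal: diag(h_uu, h_vv). Second derivatives: h_uu(-2)=360, h_uu(1)=-144, h_uu(3)=240; h_vv(-4)=2880, h_vv(-3)=-2100, h_vv(2)=3600, h_vv(4)=-6720.
Saddle points occur where the two diagonal entries have opposite signs: (-2, -3), (-2, 4), (1, -4), (1, 2), (3, -3), (3, 4). Count: 6.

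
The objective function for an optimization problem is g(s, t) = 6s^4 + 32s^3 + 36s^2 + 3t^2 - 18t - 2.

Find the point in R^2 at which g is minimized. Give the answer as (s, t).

(-3, 3)

g(s,t) separates as P(s) + Q(t) − 2, so its minimum is min P + min Q − 2.
P'(s) = 24s(s + 1)(s + 3) vanishes at s ∈ {-3, -1, 0}; Q'(t) = 6(t - 3) vanishes at t ∈ {3}.
Local minima of P (where P''>0): P(-3)=-54, P(0)=0. Local minima of Q: Q(3)=-27.
So the global minimum of g is P(-3) + Q(3) − 2 = -54 − 27 − 2 = -83, attained at (-3, 3).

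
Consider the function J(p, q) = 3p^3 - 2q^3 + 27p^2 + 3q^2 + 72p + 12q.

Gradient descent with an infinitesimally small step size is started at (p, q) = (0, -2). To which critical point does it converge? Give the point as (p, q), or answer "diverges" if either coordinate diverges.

J is separable, so gradient descent decouples: p follows -∂J/∂p, q follows -∂J/∂q.
∂J/∂p = 9(p + 2)(p + 4); at p=0 this is 72, so p decreases.
∂J/∂q = -6(q - 2)(q + 1); at q=-2 this is -24, so q increases.
p converges to its nearest critical value -2 (a local min of the p-part); q converges to -1. The iterate converges to (-2, -1).

(-2, -1)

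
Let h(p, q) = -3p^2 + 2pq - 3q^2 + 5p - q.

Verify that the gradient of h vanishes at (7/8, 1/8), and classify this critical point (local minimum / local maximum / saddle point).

∇h = (-6p + 2q + 5, 2p - 6q - 1); substituting (7/8, 1/8) gives ∇h = (0, 0), so (7/8, 1/8) is indeed a critical point.
The Hessian of h is constant: H = [[-6, 2], [2, -6]].
det(H) = (-6)·(-6) − 2² = 32.
det(H) > 0 and tr(H) = -12 < 0, so H is negative definite and the point is a local maximum.

local maximum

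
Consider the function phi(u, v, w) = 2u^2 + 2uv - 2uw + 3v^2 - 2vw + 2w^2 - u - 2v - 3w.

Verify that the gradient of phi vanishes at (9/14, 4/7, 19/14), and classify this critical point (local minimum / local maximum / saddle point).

local minimum

∇phi = (4u + 2v - 2w - 1, 2u + 6v - 2w - 2, -2u - 2v + 4w - 3); substituting (9/14, 4/7, 19/14) gives ∇phi = (0, 0, 0), so (9/14, 4/7, 19/14) is indeed a critical point.
The Hessian is constant: H = [[4, 2, -2], [2, 6, -2], [-2, -2, 4]].
Leading principal minors: Δ₁ = 4, Δ₂ = 20, Δ₃ = 56.
All leading minors are positive, so H is positive definite: a local minimum.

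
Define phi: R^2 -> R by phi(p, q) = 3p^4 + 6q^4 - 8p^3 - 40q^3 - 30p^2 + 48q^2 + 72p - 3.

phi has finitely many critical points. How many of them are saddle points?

4

phi separates as a function of p plus a function of q, so ∇phi=0 decouples.
∂phi/∂p = 12(p - 3)(p - 1)(p + 2) = 0 at p ∈ {-2, 1, 3}; ∂phi/∂q = 24q(q - 4)(q - 1) = 0 at q ∈ {0, 1, 4}.
The Hessian is diagonal: diag(phi_pp, phi_qq). Second derivatives: phi_pp(-2)=180, phi_pp(1)=-72, phi_pp(3)=120; phi_qq(0)=96, phi_qq(1)=-72, phi_qq(4)=288.
Saddle points occur where the two diagonal entries have opposite signs: (-2, 1), (1, 0), (1, 4), (3, 1). Count: 4.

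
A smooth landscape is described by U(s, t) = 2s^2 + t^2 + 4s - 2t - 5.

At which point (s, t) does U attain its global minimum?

U(s,t) separates as P(s) + Q(t) − 5, so its minimum is min P + min Q − 5.
P'(s) = 4s + 4 vanishes at s ∈ {-1}; Q'(t) = 2(t - 1) vanishes at t ∈ {1}.
Local minima of P (where P''>0): P(-1)=-2. Local minima of Q: Q(1)=-1.
So the global minimum of U is P(-1) + Q(1) − 5 = -2 − 1 − 5 = -8, attained at (-1, 1).

(-1, 1)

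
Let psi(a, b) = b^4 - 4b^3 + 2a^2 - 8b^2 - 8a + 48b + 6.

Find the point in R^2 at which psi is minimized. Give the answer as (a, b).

psi(a,b) separates as P(a) + Q(b) + 6, so its minimum is min P + min Q + 6.
P'(a) = 4a - 8 vanishes at a ∈ {2}; Q'(b) = 4(b - 3)(b - 2)(b + 2) vanishes at b ∈ {-2, 2, 3}.
Local minima of P (where P''>0): P(2)=-8. Local minima of Q: Q(-2)=-80, Q(3)=45.
So the global minimum of psi is P(2) + Q(-2) + 6 = -8 − 80 + 6 = -82, attained at (2, -2).

(2, -2)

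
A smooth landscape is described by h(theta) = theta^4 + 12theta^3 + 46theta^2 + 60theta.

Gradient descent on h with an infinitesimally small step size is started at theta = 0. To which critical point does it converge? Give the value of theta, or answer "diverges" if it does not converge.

-1

h'(theta) = 4(theta + 1)(theta + 3)(theta + 5), so h'(0) = 60.
Gradient descent moves in the -h' direction, i.e. theta is decreasing.
The nearest critical point in that direction is theta = -1, where h'' = 32 > 0 (a local minimum). The iterate converges there.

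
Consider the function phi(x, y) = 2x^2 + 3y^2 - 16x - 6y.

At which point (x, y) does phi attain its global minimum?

(4, 1)

phi(x,y) separates as P(x) + Q(y), so its minimum is min P + min Q.
P'(x) = 4x - 16 vanishes at x ∈ {4}; Q'(y) = 6y - 6 vanishes at y ∈ {1}.
Local minima of P (where P''>0): P(4)=-32. Local minima of Q: Q(1)=-3.
So the global minimum of phi is P(4) + Q(1) = -32 − 3 = -35, attained at (4, 1).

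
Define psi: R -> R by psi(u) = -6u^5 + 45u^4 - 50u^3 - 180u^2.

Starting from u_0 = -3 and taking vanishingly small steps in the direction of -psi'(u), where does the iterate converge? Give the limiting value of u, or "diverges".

-1

psi'(u) = -30u(u - 4)(u - 3)(u + 1), so psi'(-3) = -7560.
Gradient descent moves in the -psi' direction, i.e. u is increasing.
The nearest critical point in that direction is u = -1, where psi'' = 600 > 0 (a local minimum). The iterate converges there.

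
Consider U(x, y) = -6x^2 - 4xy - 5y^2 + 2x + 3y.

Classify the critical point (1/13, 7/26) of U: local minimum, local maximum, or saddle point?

local maximum

The Hessian of U is constant: H = [[-12, -4], [-4, -10]].
det(H) = (-12)·(-10) − (-4)² = 104.
det(H) > 0 and tr(H) = -22 < 0, so H is negative definite and the point is a local maximum.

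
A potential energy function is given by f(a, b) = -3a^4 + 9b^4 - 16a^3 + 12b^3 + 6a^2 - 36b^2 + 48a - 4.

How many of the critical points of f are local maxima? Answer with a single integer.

f separates as a function of a plus a function of b, so ∇f=0 decouples.
∂f/∂a = -12(a - 1)(a + 1)(a + 4) = 0 at a ∈ {-4, -1, 1}; ∂f/∂b = 36b(b - 1)(b + 2) = 0 at b ∈ {-2, 0, 1}.
The Hessian is diagonal: diag(f_aa, f_bb). Second derivatives: f_aa(-4)=-180, f_aa(-1)=72, f_aa(1)=-120; f_bb(-2)=216, f_bb(0)=-72, f_bb(1)=108.
Local maxima occur where both diagonal entries negative: (-4, 0), (1, 0). Count: 2.

2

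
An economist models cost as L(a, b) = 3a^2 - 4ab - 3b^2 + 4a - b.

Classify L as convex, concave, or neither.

L is quadratic, so its Hessian is the constant matrix H = [[6, -4], [-4, -6]].
det(H) = -52, tr(H) = 0.
det(H) < 0, so H is indefinite: neither convex nor concave.

neither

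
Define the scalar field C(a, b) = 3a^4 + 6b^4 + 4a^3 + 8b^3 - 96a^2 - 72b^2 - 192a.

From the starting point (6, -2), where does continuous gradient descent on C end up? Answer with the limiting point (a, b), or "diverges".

(4, -3)

C is separable, so gradient descent decouples: a follows -∂C/∂a, b follows -∂C/∂b.
∂C/∂a = 12(a - 4)(a + 1)(a + 4); at a=6 this is 1680, so a decreases.
∂C/∂b = 24b(b - 2)(b + 3); at b=-2 this is 192, so b decreases.
a converges to its nearest critical value 4 (a local min of the a-part); b converges to -3. The iterate converges to (4, -3).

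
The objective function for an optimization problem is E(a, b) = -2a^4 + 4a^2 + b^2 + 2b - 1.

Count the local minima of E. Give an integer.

E separates as a function of a plus a function of b, so ∇E=0 decouples.
∂E/∂a = -8a(a - 1)(a + 1) = 0 at a ∈ {-1, 0, 1}; ∂E/∂b = 2(b + 1) = 0 at b ∈ {-1}.
The Hessian is diagonal: diag(E_aa, E_bb). Second derivatives: E_aa(-1)=-16, E_aa(0)=8, E_aa(1)=-16; E_bb(-1)=2.
Local minima occur where both diagonal entries positive: (0, -1). Count: 1.

1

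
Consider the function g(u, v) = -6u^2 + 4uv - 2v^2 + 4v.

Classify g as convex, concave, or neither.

g is quadratic, so its Hessian is the constant matrix H = [[-12, 4], [4, -4]].
det(H) = 32, tr(H) = -16.
det(H) > 0 and tr(H) < 0, so H is negative definite everywhere: concave.

concave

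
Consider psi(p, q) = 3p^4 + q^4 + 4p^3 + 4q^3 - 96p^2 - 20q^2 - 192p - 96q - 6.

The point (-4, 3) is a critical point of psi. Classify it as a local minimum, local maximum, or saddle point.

local minimum

The mixed partial ∂²psi/∂p∂q is 0, so the Hessian at any point is diag(psi_pp, psi_qq) = diag(12(3p^2 + 2p - 16), 4(3q^2 + 6q - 10)).
At (-4, 3): H = diag(288, 140).
Both eigenvalues are positive, so H is positive definite: a local minimum.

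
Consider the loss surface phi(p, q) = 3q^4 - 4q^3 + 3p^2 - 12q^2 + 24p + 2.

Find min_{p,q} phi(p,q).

-78

phi(p,q) separates as A(p) + B(q) + 2, so its minimum is min A + min B + 2.
A'(p) = 6p + 24 vanishes at p ∈ {-4}; B'(q) = 12q(q - 2)(q + 1) vanishes at q ∈ {-1, 0, 2}.
Local minima of A (where A''>0): A(-4)=-48. Local minima of B: B(-1)=-5, B(2)=-32.
So the global minimum of phi is A(-4) + B(2) + 2 = -48 − 32 + 2 = -78, attained at (-4, 2).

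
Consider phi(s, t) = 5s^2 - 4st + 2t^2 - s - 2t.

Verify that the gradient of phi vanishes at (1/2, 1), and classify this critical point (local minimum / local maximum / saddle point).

local minimum

∇phi = (10s - 4t - 1, -4s + 4t - 2); substituting (1/2, 1) gives ∇phi = (0, 0), so (1/2, 1) is indeed a critical point.
The Hessian of phi is constant: H = [[10, -4], [-4, 4]].
det(H) = 10·4 − (-4)² = 24.
det(H) > 0 and tr(H) = 14 > 0, so H is positive definite and the point is a local minimum.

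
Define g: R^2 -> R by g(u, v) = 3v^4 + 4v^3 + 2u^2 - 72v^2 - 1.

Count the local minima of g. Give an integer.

2

g separates as a function of u plus a function of v, so ∇g=0 decouples.
∂g/∂u = 4u = 0 at u ∈ {0}; ∂g/∂v = 12v(v - 3)(v + 4) = 0 at v ∈ {-4, 0, 3}.
The Hessian is diagonal: diag(g_uu, g_vv). Second derivatives: g_uu(0)=4; g_vv(-4)=336, g_vv(0)=-144, g_vv(3)=252.
Local minima occur where both diagonal entries positive: (0, -4), (0, 3). Count: 2.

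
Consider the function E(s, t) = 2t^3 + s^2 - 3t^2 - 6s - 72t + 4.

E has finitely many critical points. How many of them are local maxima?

0

E separates as a function of s plus a function of t, so ∇E=0 decouples.
∂E/∂s = 2(s - 3) = 0 at s ∈ {3}; ∂E/∂t = 6(t - 4)(t + 3) = 0 at t ∈ {-3, 4}.
The Hessian is diagonal: diag(E_ss, E_tt). Second derivatives: E_ss(3)=2; E_tt(-3)=-42, E_tt(4)=42.
Local maxima occur where both diagonal entries negative: none. Count: 0.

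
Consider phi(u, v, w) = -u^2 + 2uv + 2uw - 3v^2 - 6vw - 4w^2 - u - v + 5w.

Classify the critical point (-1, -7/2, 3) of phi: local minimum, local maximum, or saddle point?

local maximum

The Hessian is constant: H = [[-2, 2, 2], [2, -6, -6], [2, -6, -8]].
Leading principal minors: Δ₁ = -2, Δ₂ = 8, Δ₃ = -16.
The minors alternate sign starting negative (−, +, −), so H is negative definite: a local maximum.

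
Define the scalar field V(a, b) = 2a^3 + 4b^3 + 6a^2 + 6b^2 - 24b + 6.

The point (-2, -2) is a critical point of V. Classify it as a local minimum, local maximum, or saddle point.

local maximum

The mixed partial ∂²V/∂a∂b is 0, so the Hessian at any point is diag(V_aa, V_bb) = diag(12(a + 1), 12(2b + 1)).
At (-2, -2): H = diag(-12, -36).
Both eigenvalues are negative, so H is negative definite: a local maximum.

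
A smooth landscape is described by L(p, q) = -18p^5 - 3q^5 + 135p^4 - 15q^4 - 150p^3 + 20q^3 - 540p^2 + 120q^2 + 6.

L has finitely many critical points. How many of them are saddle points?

L separates as a function of p plus a function of q, so ∇L=0 decouples.
∂L/∂p = -90p(p - 4)(p - 3)(p + 1) = 0 at p ∈ {-1, 0, 3, 4}; ∂L/∂q = -15q(q - 2)(q + 2)(q + 4) = 0 at q ∈ {-4, -2, 0, 2}.
The Hessian is diagonal: diag(L_pp, L_qq). Second derivatives: L_pp(-1)=1800, L_pp(0)=-1080, L_pp(3)=1080, L_pp(4)=-1800; L_qq(-4)=720, L_qq(-2)=-240, L_qq(0)=240, L_qq(2)=-720.
Saddle points occur where the two diagonal entries have opposite signs: (-1, -2), (-1, 2), (0, -4), (0, 0), (3, -2), (3, 2), (4, -4), (4, 0). Count: 8.

8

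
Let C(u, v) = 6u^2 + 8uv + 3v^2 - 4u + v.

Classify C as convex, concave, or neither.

C is quadratic, so its Hessian is the constant matrix H = [[12, 8], [8, 6]].
det(H) = 8, tr(H) = 18.
det(H) > 0 and tr(H) > 0, so H is positive definite everywhere: convex.

convex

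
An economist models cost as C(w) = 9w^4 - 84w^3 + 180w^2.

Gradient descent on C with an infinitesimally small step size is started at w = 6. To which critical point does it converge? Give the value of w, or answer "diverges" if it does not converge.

C'(w) = 36w(w - 5)(w - 2), so C'(6) = 864.
Gradient descent moves in the -C' direction, i.e. w is decreasing.
The nearest critical point in that direction is w = 5, where C'' = 540 > 0 (a local minimum). The iterate converges there.

5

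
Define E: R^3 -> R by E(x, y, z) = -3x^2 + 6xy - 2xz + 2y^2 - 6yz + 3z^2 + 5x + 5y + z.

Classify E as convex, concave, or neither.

E is quadratic, so its Hessian is the constant matrix H = [[-6, 6, -2], [6, 4, -6], [-2, -6, 6]].
Leading principal minors: -6, -60, -16.
Neither pattern holds ⇒ H is indefinite ⇒ neither convex nor concave.

neither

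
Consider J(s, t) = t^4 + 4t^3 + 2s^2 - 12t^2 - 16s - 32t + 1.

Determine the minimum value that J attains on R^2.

-95

J(s,t) separates as P(s) + Q(t) + 1, so its minimum is min P + min Q + 1.
P'(s) = 4s - 16 vanishes at s ∈ {4}; Q'(t) = 4(t - 2)(t + 1)(t + 4) vanishes at t ∈ {-4, -1, 2}.
Local minima of P (where P''>0): P(4)=-32. Local minima of Q: Q(-4)=-64, Q(2)=-64.
So the global minimum of J is P(4) + Q(-4) + 1 = -32 − 64 + 1 = -95, attained at (4, -4).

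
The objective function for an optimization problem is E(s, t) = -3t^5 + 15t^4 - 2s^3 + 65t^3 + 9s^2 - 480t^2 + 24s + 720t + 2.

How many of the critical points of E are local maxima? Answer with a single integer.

E separates as a function of s plus a function of t, so ∇E=0 decouples.
∂E/∂s = -6(s - 4)(s + 1) = 0 at s ∈ {-1, 4}; ∂E/∂t = -15(t - 4)(t - 3)(t - 1)(t + 4) = 0 at t ∈ {-4, 1, 3, 4}.
The Hessian is diagonal: diag(E_ss, E_tt). Second derivatives: E_ss(-1)=30, E_ss(4)=-30; E_tt(-4)=4200, E_tt(1)=-450, E_tt(3)=210, E_tt(4)=-360.
Local maxima occur where both diagonal entries negative: (4, 1), (4, 4). Count: 2.

2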